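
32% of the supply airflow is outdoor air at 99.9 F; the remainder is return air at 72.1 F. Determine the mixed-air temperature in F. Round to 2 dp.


T_mix = 0.32*99.9 + 0.68*72.1 = 81.00 F

81.00 F


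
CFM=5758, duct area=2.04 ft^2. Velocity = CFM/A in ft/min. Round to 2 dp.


V = 5758 / 2.04 = 2822.55 ft/min

2822.55 ft/min


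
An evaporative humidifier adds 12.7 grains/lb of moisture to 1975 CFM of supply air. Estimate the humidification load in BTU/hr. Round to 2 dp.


Q = 0.68 * 1975 * 12.7 = 17056.10 BTU/hr

17056.10 BTU/hr


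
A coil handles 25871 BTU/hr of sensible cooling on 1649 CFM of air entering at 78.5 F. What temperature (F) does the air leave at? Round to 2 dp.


dT = 25871/(1.08*1649) = 14.5268
T_leave = 78.5 - 14.5268 = 63.97 F

63.97 F


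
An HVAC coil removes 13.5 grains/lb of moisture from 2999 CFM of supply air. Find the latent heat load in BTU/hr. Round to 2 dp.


Q = 0.68 * 2999 * 13.5 = 27530.82 BTU/hr

27530.82 BTU/hr


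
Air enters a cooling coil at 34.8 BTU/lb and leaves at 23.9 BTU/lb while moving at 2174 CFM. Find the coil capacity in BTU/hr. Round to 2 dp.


Q = 4.5 * 2174 * (34.8 - 23.9) = 106634.70 BTU/hr

106634.70 BTU/hr


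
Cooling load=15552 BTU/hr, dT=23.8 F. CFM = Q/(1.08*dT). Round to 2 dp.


CFM = 15552 / (1.08 * 23.8) = 605.04

605.04 CFM


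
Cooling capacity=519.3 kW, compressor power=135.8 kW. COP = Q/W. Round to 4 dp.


COP = 519.3 / 135.8 = 3.8240

3.8240


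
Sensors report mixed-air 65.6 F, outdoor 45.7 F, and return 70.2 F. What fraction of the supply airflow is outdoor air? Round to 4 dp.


frac = (65.6 - 70.2) / (45.7 - 70.2) = 0.1878

0.1878


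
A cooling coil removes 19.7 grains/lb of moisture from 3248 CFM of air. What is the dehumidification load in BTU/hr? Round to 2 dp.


Q = 0.68 * 3248 * 19.7 = 43510.21 BTU/hr

43510.21 BTU/hr


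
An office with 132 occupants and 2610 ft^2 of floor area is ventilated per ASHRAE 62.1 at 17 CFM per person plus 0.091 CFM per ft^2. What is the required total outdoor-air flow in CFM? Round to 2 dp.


Total = 132*17 + 2610*0.091 = 2481.51 CFM

2481.51 CFM


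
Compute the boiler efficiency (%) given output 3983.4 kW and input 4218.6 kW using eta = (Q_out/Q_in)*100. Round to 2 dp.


eta = (3983.4/4218.6)*100 = 94.42 %

94.42 %


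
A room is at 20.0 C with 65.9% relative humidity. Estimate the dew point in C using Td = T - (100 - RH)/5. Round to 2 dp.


Td = 20.0 - (100-65.9)/5 = 13.18 C

13.18 C


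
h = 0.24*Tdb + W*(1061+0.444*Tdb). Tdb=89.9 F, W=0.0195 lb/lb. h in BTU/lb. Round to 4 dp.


h = 0.24*89.9 + 0.0195*(1061+0.444*89.9) = 43.0439 BTU/lb

43.0439 BTU/lb


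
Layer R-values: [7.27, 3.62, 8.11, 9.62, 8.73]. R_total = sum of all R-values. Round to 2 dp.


R_total = 7.27 + 3.62 + 8.11 + 9.62 + 8.73 = 37.35

37.35


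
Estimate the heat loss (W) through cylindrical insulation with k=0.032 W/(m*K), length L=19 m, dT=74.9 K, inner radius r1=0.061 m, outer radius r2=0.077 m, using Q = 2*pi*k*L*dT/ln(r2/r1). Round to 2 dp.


Q = 2*pi*0.032*19*74.9/ln(0.077/0.061) = 1228.39 W

1228.39 W


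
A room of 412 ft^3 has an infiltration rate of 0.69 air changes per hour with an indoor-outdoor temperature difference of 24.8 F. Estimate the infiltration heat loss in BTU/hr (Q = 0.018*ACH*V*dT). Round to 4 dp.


Q = 0.018 * 0.69 * 412 * 24.8 = 126.9026 BTU/hr

126.9026 BTU/hr


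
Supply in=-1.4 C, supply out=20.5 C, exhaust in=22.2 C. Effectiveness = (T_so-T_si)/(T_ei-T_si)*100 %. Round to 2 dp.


eff = (20.5-(-1.4))/(22.2-(-1.4))*100 = 92.80 %

92.80 %


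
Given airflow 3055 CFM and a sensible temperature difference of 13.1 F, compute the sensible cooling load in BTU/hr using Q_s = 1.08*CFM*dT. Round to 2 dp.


Q = 1.08 * 3055 * 13.1 = 43222.14 BTU/hr

43222.14 BTU/hr


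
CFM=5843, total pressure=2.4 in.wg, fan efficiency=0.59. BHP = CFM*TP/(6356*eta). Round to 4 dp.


BHP = 5843 * 2.4 / (6356 * 0.59) = 3.7395 hp

3.7395 hp


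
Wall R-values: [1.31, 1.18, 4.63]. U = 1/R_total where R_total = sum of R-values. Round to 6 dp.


R_total = 1.31 + 1.18 + 4.63 = 7.12
U = 1/7.12 = 0.140449

0.140449


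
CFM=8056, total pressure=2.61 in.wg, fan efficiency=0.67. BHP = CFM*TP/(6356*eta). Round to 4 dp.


BHP = 8056 * 2.61 / (6356 * 0.67) = 4.9374 hp

4.9374 hp


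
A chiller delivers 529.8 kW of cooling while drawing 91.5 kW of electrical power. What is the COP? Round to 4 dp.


COP = 529.8 / 91.5 = 5.7902

5.7902


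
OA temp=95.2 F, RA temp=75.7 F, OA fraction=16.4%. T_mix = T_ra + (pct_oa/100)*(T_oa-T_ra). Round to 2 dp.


T_mix = 75.7 + (16.4/100)*(95.2-75.7) = 78.90 F

78.90 F


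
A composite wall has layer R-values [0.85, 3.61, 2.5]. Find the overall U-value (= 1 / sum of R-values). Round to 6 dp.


R_total = 0.85 + 3.61 + 2.5 = 6.96
U = 1/6.96 = 0.143678

0.143678


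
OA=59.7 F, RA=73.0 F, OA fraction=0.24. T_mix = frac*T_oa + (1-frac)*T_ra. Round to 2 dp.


T_mix = 0.24*59.7 + 0.76*73.0 = 69.81 F

69.81 F


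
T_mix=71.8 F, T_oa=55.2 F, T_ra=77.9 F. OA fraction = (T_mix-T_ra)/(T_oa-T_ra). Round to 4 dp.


frac = (71.8 - 77.9) / (55.2 - 77.9) = 0.2687

0.2687


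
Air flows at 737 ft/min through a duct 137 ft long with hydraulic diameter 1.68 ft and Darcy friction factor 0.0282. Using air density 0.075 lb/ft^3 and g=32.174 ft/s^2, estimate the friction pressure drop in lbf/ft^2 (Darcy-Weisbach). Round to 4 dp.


v_fps = 737/60 = 12.2833 ft/s
dp = 0.0282*(137/1.68)*0.075*12.2833^2/(2*32.174) = 0.4044 lbf/ft^2

0.4044 lbf/ft^2


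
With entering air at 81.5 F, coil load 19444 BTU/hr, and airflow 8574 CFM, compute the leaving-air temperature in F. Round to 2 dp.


dT = 19444/(1.08*8574) = 2.0998
T_leave = 81.5 - 2.0998 = 79.40 F

79.40 F


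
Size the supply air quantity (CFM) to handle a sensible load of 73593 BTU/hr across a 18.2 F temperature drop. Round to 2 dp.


CFM = 73593 / (1.08 * 18.2) = 3744.05

3744.05 CFM


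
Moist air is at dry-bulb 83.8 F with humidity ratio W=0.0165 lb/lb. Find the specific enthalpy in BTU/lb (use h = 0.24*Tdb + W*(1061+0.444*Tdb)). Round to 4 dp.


h = 0.24*83.8 + 0.0165*(1061+0.444*83.8) = 38.2324 BTU/lb

38.2324 BTU/lb


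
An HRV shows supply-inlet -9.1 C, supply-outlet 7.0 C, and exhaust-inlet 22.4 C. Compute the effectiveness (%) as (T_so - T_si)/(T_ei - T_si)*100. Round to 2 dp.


eff = (7.0-(-9.1))/(22.4-(-9.1))*100 = 51.11 %

51.11 %


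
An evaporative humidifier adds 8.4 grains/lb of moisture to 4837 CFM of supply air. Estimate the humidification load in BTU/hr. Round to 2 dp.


Q = 0.68 * 4837 * 8.4 = 27628.94 BTU/hr

27628.94 BTU/hr


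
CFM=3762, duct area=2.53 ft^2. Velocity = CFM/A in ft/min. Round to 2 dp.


V = 3762 / 2.53 = 1486.96 ft/min

1486.96 ft/min


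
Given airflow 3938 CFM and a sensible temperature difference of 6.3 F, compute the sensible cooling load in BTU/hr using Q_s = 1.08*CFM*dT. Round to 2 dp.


Q = 1.08 * 3938 * 6.3 = 26794.15 BTU/hr

26794.15 BTU/hr


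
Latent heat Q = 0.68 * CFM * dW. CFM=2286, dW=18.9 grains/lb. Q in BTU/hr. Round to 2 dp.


Q = 0.68 * 2286 * 18.9 = 29379.67 BTU/hr

29379.67 BTU/hr


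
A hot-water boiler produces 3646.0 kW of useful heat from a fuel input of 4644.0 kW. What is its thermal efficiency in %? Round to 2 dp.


eta = (3646.0/4644.0)*100 = 78.51 %

78.51 %


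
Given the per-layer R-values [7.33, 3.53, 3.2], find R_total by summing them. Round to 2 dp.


R_total = 7.33 + 3.53 + 3.2 = 14.06

14.06


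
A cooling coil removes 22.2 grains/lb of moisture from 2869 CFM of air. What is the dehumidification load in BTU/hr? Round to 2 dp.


Q = 0.68 * 2869 * 22.2 = 43310.42 BTU/hr

43310.42 BTU/hr


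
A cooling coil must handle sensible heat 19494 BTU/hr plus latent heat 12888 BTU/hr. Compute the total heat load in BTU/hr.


Qt = 19494 + 12888 = 32382 BTU/hr

32382 BTU/hr


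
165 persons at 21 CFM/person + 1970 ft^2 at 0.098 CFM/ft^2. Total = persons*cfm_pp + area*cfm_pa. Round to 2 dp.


Total = 165*21 + 1970*0.098 = 3658.06 CFM

3658.06 CFM


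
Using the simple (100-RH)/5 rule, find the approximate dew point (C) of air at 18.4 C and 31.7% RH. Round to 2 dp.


Td = 18.4 - (100-31.7)/5 = 4.74 C

4.74 C


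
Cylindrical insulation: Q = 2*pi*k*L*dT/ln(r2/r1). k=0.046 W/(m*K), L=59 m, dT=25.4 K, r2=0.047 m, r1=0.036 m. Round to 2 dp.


Q = 2*pi*0.046*59*25.4/ln(0.047/0.036) = 1624.49 W

1624.49 W


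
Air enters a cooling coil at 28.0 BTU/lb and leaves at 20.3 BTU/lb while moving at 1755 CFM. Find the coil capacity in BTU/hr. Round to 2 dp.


Q = 4.5 * 1755 * (28.0 - 20.3) = 60810.75 BTU/hr

60810.75 BTU/hr


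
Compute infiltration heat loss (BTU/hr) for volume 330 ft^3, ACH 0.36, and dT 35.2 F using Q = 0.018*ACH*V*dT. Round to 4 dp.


Q = 0.018 * 0.36 * 330 * 35.2 = 75.2717 BTU/hr

75.2717 BTU/hr


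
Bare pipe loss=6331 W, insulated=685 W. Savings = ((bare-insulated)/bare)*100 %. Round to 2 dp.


Savings = ((6331-685)/6331)*100 = 89.18 %

89.18 %


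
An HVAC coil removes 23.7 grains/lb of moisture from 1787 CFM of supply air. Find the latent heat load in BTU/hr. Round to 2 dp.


Q = 0.68 * 1787 * 23.7 = 28799.29 BTU/hr

28799.29 BTU/hr


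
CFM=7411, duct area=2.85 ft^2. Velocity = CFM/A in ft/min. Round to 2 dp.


V = 7411 / 2.85 = 2600.35 ft/min

2600.35 ft/min


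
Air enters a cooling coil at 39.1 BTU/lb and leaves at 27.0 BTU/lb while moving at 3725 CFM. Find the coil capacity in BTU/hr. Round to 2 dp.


Q = 4.5 * 3725 * (39.1 - 27.0) = 202826.25 BTU/hr

202826.25 BTU/hr


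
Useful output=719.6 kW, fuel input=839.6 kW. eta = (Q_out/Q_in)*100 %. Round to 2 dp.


eta = (719.6/839.6)*100 = 85.71 %

85.71 %


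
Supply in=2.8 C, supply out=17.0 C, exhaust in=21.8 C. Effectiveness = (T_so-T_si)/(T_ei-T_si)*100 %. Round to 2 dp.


eff = (17.0-2.8)/(21.8-2.8)*100 = 74.74 %

74.74 %


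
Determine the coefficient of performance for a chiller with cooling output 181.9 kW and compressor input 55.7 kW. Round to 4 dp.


COP = 181.9 / 55.7 = 3.2657

3.2657


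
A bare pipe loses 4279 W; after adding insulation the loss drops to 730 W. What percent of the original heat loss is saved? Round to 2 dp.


Savings = ((4279-730)/4279)*100 = 82.94 %

82.94 %


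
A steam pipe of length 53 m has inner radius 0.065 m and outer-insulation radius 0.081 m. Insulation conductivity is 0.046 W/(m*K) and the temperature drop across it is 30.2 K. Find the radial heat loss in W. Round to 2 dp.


Q = 2*pi*0.046*53*30.2/ln(0.081/0.065) = 2102.21 W

2102.21 W


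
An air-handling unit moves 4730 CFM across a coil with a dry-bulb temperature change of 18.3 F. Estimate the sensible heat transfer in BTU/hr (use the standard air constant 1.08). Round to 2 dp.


Q = 1.08 * 4730 * 18.3 = 93483.72 BTU/hr

93483.72 BTU/hr


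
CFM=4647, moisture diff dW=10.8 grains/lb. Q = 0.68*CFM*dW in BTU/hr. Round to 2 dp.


Q = 0.68 * 4647 * 10.8 = 34127.57 BTU/hr

34127.57 BTU/hr


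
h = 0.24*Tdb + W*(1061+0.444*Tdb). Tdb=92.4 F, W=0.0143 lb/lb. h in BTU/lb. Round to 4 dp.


h = 0.24*92.4 + 0.0143*(1061+0.444*92.4) = 37.9350 BTU/lb

37.9350 BTU/lb


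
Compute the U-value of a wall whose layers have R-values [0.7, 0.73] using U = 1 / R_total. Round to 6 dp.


R_total = 0.7 + 0.73 = 1.43
U = 1/1.43 = 0.699301

0.699301


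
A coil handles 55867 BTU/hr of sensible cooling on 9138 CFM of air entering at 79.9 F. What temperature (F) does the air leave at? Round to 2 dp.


dT = 55867/(1.08*9138) = 5.6608
T_leave = 79.9 - 5.6608 = 74.24 F

74.24 F


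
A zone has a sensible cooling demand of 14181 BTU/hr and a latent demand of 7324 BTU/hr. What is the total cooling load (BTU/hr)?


Qt = 14181 + 7324 = 21505 BTU/hr

21505 BTU/hr


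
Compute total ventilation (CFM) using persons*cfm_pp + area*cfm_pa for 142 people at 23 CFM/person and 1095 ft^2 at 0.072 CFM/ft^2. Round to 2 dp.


Total = 142*23 + 1095*0.072 = 3344.84 CFM

3344.84 CFM


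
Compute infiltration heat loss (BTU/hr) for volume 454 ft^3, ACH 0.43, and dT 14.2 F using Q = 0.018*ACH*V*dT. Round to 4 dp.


Q = 0.018 * 0.43 * 454 * 14.2 = 49.8982 BTU/hr

49.8982 BTU/hr


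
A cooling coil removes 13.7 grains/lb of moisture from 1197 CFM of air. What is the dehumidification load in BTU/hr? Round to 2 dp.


Q = 0.68 * 1197 * 13.7 = 11151.25 BTU/hr

11151.25 BTU/hr


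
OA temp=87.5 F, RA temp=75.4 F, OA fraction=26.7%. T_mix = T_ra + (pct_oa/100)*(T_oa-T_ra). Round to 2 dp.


T_mix = 75.4 + (26.7/100)*(87.5-75.4) = 78.63 F

78.63 F


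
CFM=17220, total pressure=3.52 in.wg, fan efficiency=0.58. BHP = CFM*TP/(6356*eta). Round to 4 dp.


BHP = 17220 * 3.52 / (6356 * 0.58) = 16.4424 hp

16.4424 hp


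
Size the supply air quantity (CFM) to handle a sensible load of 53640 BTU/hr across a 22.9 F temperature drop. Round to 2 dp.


CFM = 53640 / (1.08 * 22.9) = 2168.85

2168.85 CFM


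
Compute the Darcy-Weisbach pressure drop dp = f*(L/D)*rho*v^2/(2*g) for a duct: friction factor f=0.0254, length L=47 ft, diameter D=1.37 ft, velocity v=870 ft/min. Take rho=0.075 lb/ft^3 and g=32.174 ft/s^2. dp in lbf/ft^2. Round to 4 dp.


v_fps = 870/60 = 14.5 ft/s
dp = 0.0254*(47/1.37)*0.075*14.5^2/(2*32.174) = 0.2135 lbf/ft^2

0.2135 lbf/ft^2


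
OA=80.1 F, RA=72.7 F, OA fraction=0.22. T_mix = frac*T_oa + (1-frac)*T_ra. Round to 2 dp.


T_mix = 0.22*80.1 + 0.78*72.7 = 74.33 F

74.33 F


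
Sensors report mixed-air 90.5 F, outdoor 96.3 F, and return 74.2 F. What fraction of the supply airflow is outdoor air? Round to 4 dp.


frac = (90.5 - 74.2) / (96.3 - 74.2) = 0.7376

0.7376


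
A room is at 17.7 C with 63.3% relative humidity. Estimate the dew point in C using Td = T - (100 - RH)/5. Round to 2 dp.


Td = 17.7 - (100-63.3)/5 = 10.36 C

10.36 C


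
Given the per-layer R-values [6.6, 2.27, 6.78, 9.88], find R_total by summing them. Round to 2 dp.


R_total = 6.6 + 2.27 + 6.78 + 9.88 = 25.53

25.53


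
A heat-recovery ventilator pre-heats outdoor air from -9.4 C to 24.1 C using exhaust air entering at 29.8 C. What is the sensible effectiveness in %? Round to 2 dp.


eff = (24.1-(-9.4))/(29.8-(-9.4))*100 = 85.46 %

85.46 %


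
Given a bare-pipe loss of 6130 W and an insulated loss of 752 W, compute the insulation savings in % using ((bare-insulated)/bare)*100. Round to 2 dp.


Savings = ((6130-752)/6130)*100 = 87.73 %

87.73 %


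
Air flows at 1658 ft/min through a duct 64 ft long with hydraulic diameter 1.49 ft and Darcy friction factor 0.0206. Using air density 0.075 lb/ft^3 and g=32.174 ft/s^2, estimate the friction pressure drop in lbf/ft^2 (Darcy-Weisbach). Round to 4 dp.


v_fps = 1658/60 = 27.6333 ft/s
dp = 0.0206*(64/1.49)*0.075*27.6333^2/(2*32.174) = 0.7875 lbf/ft^2

0.7875 lbf/ft^2


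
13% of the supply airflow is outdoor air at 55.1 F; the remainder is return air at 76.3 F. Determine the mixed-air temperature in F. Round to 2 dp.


T_mix = 0.13*55.1 + 0.87*76.3 = 73.54 F

73.54 F


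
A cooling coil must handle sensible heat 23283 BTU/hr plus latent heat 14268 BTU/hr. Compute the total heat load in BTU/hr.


Qt = 23283 + 14268 = 37551 BTU/hr

37551 BTU/hr


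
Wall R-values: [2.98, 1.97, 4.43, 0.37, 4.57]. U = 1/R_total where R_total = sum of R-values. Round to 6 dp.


R_total = 2.98 + 1.97 + 4.43 + 0.37 + 4.57 = 14.32
U = 1/14.32 = 0.069832

0.069832


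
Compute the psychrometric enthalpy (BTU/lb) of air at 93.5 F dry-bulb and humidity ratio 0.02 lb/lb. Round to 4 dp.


h = 0.24*93.5 + 0.02*(1061+0.444*93.5) = 44.4903 BTU/lb

44.4903 BTU/lb


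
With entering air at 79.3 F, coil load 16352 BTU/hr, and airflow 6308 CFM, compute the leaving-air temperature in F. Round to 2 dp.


dT = 16352/(1.08*6308) = 2.4002
T_leave = 79.3 - 2.4002 = 76.90 F

76.90 F


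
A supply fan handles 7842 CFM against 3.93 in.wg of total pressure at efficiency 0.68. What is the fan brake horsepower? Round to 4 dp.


BHP = 7842 * 3.93 / (6356 * 0.68) = 7.1306 hp

7.1306 hp


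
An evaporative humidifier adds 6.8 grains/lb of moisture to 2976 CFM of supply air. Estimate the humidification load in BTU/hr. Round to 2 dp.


Q = 0.68 * 2976 * 6.8 = 13761.02 BTU/hr

13761.02 BTU/hr


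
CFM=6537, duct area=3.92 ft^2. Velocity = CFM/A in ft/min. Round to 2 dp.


V = 6537 / 3.92 = 1667.60 ft/min

1667.60 ft/min


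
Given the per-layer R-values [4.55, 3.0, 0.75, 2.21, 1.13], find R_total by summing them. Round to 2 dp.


R_total = 4.55 + 3.0 + 0.75 + 2.21 + 1.13 = 11.64

11.64


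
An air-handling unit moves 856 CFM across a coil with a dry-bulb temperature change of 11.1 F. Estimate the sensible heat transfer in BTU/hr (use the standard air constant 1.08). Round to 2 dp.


Q = 1.08 * 856 * 11.1 = 10261.73 BTU/hr

10261.73 BTU/hr


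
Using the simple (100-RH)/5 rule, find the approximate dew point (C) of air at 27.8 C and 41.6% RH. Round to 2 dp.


Td = 27.8 - (100-41.6)/5 = 16.12 C

16.12 C


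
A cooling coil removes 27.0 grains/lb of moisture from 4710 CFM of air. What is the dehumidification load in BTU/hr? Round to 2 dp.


Q = 0.68 * 4710 * 27.0 = 86475.60 BTU/hr

86475.60 BTU/hr


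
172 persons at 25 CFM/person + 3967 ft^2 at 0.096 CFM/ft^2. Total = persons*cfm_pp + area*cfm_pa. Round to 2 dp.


Total = 172*25 + 3967*0.096 = 4680.83 CFM

4680.83 CFM


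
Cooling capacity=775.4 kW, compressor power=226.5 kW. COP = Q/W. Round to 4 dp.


COP = 775.4 / 226.5 = 3.4234

3.4234


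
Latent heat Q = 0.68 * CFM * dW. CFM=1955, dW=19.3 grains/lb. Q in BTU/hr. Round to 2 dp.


Q = 0.68 * 1955 * 19.3 = 25657.42 BTU/hr

25657.42 BTU/hr


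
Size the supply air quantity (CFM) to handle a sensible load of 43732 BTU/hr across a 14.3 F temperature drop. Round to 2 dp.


CFM = 43732 / (1.08 * 14.3) = 2831.65

2831.65 CFM


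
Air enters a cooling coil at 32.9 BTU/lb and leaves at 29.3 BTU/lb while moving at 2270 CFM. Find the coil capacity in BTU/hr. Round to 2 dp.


Q = 4.5 * 2270 * (32.9 - 29.3) = 36774.00 BTU/hr

36774.00 BTU/hr


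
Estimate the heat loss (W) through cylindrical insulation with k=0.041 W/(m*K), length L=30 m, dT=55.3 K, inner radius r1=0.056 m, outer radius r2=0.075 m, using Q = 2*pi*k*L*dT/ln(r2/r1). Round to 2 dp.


Q = 2*pi*0.041*30*55.3/ln(0.075/0.056) = 1462.93 W

1462.93 W


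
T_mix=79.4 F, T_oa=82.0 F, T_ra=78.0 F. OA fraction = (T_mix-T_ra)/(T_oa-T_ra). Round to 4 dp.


frac = (79.4 - 78.0) / (82.0 - 78.0) = 0.3500

0.3500


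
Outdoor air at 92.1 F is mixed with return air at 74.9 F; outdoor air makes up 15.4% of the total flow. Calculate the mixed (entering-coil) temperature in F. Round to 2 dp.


T_mix = 74.9 + (15.4/100)*(92.1-74.9) = 77.55 F

77.55 F


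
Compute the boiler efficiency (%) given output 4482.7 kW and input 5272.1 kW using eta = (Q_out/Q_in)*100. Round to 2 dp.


eta = (4482.7/5272.1)*100 = 85.03 %

85.03 %


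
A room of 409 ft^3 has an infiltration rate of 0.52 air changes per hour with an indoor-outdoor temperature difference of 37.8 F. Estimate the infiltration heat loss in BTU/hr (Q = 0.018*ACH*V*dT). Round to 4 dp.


Q = 0.018 * 0.52 * 409 * 37.8 = 144.7075 BTU/hr

144.7075 BTU/hr


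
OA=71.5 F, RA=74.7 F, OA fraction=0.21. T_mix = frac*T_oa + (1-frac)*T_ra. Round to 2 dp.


T_mix = 0.21*71.5 + 0.79*74.7 = 74.03 F

74.03 F


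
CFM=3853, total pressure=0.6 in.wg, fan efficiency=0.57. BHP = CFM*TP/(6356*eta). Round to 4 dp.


BHP = 3853 * 0.6 / (6356 * 0.57) = 0.6381 hp

0.6381 hp


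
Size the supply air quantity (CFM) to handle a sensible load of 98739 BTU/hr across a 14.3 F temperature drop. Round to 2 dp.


CFM = 98739 / (1.08 * 14.3) = 6393.36

6393.36 CFM


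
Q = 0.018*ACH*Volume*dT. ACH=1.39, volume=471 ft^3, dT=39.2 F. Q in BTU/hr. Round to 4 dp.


Q = 0.018 * 1.39 * 471 * 39.2 = 461.9493 BTU/hr

461.9493 BTU/hr


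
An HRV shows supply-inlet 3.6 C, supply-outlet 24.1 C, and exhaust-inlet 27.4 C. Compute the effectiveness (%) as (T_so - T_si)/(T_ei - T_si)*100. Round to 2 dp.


eff = (24.1-3.6)/(27.4-3.6)*100 = 86.13 %

86.13 %


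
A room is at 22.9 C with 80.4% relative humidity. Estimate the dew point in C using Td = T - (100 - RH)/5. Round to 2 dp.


Td = 22.9 - (100-80.4)/5 = 18.98 C

18.98 C


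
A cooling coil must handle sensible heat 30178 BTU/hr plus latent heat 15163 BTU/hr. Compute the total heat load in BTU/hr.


Qt = 30178 + 15163 = 45341 BTU/hr

45341 BTU/hr


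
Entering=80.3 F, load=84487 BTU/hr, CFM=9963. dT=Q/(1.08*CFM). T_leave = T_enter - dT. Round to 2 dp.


dT = 84487/(1.08*9963) = 7.8519
T_leave = 80.3 - 7.8519 = 72.45 F

72.45 F


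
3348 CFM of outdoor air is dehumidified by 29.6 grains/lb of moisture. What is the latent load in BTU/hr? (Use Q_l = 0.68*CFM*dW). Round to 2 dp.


Q = 0.68 * 3348 * 29.6 = 67388.54 BTU/hr

67388.54 BTU/hr


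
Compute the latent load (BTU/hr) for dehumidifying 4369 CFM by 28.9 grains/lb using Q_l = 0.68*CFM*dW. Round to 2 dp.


Q = 0.68 * 4369 * 28.9 = 85859.59 BTU/hr

85859.59 BTU/hr


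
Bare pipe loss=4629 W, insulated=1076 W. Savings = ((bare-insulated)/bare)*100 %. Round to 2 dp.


Savings = ((4629-1076)/4629)*100 = 76.76 %

76.76 %


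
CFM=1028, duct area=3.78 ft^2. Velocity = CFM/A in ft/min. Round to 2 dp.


V = 1028 / 3.78 = 271.96 ft/min

271.96 ft/min


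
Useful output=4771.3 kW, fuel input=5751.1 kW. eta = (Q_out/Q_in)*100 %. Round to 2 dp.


eta = (4771.3/5751.1)*100 = 82.96 %

82.96 %


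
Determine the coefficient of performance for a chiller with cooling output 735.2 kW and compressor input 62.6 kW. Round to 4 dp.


COP = 735.2 / 62.6 = 11.7444

11.7444


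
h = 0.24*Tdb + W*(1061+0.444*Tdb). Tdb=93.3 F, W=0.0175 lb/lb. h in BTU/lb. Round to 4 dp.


h = 0.24*93.3 + 0.0175*(1061+0.444*93.3) = 41.6844 BTU/lb

41.6844 BTU/lb


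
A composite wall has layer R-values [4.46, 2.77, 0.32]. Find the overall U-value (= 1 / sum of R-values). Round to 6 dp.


R_total = 4.46 + 2.77 + 0.32 = 7.55
U = 1/7.55 = 0.132450

0.132450


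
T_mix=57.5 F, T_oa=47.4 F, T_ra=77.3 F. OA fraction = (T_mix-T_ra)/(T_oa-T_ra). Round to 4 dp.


frac = (57.5 - 77.3) / (47.4 - 77.3) = 0.6622

0.6622


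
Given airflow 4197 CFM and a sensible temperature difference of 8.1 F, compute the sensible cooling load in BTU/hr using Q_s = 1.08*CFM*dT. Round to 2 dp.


Q = 1.08 * 4197 * 8.1 = 36715.36 BTU/hr

36715.36 BTU/hr


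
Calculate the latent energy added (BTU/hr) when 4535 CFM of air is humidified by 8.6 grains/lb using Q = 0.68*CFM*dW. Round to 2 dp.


Q = 0.68 * 4535 * 8.6 = 26520.68 BTU/hr

26520.68 BTU/hr


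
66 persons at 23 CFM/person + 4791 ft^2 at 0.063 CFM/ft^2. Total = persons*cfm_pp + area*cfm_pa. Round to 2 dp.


Total = 66*23 + 4791*0.063 = 1819.83 CFM

1819.83 CFM


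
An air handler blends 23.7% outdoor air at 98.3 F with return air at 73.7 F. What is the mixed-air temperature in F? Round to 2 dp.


T_mix = 73.7 + (23.7/100)*(98.3-73.7) = 79.53 F

79.53 F


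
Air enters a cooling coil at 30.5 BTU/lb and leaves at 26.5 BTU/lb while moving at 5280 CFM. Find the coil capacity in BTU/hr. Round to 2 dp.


Q = 4.5 * 5280 * (30.5 - 26.5) = 95040.00 BTU/hr

95040.00 BTU/hr


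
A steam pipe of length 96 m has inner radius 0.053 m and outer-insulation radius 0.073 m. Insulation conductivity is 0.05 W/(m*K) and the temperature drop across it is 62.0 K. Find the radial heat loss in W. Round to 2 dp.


Q = 2*pi*0.05*96*62.0/ln(0.073/0.053) = 5840.30 W

5840.30 W


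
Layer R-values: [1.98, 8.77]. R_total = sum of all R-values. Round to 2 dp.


R_total = 1.98 + 8.77 = 10.75

10.75


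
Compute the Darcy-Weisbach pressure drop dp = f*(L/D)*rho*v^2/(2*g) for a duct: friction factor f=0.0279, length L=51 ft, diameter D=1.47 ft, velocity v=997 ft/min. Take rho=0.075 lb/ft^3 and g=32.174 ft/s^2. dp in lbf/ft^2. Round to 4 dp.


v_fps = 997/60 = 16.6167 ft/s
dp = 0.0279*(51/1.47)*0.075*16.6167^2/(2*32.174) = 0.3115 lbf/ft^2

0.3115 lbf/ft^2


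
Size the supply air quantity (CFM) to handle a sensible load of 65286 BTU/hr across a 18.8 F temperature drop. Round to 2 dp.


CFM = 65286 / (1.08 * 18.8) = 3215.43

3215.43 CFM


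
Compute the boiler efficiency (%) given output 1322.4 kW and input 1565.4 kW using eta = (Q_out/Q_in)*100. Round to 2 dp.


eta = (1322.4/1565.4)*100 = 84.48 %

84.48 %


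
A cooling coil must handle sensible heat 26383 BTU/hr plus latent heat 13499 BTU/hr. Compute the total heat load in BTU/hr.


Qt = 26383 + 13499 = 39882 BTU/hr

39882 BTU/hr


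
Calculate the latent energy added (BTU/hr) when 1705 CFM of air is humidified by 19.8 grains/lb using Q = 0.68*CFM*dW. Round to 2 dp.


Q = 0.68 * 1705 * 19.8 = 22956.12 BTU/hr

22956.12 BTU/hr


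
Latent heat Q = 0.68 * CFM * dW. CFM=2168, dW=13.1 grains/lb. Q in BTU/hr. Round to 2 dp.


Q = 0.68 * 2168 * 13.1 = 19312.54 BTU/hr

19312.54 BTU/hr


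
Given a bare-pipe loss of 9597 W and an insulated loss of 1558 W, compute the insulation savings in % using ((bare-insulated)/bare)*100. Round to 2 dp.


Savings = ((9597-1558)/9597)*100 = 83.77 %

83.77 %


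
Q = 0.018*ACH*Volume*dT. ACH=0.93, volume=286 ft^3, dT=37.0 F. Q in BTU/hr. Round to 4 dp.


Q = 0.018 * 0.93 * 286 * 37.0 = 177.1427 BTU/hr

177.1427 BTU/hr


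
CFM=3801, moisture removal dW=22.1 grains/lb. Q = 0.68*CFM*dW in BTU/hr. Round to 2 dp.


Q = 0.68 * 3801 * 22.1 = 57121.43 BTU/hr

57121.43 BTU/hr


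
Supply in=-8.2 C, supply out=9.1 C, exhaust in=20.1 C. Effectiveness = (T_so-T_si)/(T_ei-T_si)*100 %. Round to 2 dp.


eff = (9.1-(-8.2))/(20.1-(-8.2))*100 = 61.13 %

61.13 %


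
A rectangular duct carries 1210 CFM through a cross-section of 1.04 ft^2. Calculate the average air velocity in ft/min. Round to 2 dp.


V = 1210 / 1.04 = 1163.46 ft/min

1163.46 ft/min


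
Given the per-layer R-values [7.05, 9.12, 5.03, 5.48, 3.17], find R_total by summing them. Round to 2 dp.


R_total = 7.05 + 9.12 + 5.03 + 5.48 + 3.17 = 29.85

29.85


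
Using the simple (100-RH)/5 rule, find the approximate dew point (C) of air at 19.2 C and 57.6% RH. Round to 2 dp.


Td = 19.2 - (100-57.6)/5 = 10.72 C

10.72 C


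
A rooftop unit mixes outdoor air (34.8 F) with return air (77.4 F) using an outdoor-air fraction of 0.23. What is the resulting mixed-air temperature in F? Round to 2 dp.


T_mix = 0.23*34.8 + 0.77*77.4 = 67.60 F

67.60 F


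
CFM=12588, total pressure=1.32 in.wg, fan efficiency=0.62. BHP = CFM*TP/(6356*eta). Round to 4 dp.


BHP = 12588 * 1.32 / (6356 * 0.62) = 4.2165 hp

4.2165 hp


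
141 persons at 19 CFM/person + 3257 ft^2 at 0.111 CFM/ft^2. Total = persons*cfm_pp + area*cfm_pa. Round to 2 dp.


Total = 141*19 + 3257*0.111 = 3040.53 CFM

3040.53 CFM


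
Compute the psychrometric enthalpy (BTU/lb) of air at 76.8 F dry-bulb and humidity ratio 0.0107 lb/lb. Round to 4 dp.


h = 0.24*76.8 + 0.0107*(1061+0.444*76.8) = 30.1496 BTU/lb

30.1496 BTU/lb


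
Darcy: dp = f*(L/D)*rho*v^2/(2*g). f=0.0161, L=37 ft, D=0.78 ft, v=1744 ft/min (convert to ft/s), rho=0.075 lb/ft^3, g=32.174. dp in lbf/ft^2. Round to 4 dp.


v_fps = 1744/60 = 29.0667 ft/s
dp = 0.0161*(37/0.78)*0.075*29.0667^2/(2*32.174) = 0.7521 lbf/ft^2

0.7521 lbf/ft^2


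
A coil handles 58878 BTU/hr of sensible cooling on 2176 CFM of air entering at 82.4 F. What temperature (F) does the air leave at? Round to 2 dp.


dT = 58878/(1.08*2176) = 25.0536
T_leave = 82.4 - 25.0536 = 57.35 F

57.35 F


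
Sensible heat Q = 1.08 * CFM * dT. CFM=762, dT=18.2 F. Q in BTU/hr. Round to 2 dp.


Q = 1.08 * 762 * 18.2 = 14977.87 BTU/hr

14977.87 BTU/hr


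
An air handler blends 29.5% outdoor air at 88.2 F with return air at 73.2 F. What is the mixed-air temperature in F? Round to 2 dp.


T_mix = 73.2 + (29.5/100)*(88.2-73.2) = 77.63 F

77.63 F


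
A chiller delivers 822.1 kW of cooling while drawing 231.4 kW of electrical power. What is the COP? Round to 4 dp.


COP = 822.1 / 231.4 = 3.5527

3.5527


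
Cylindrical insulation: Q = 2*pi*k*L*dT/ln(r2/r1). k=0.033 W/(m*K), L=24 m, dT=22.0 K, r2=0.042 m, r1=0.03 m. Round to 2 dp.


Q = 2*pi*0.033*24*22.0/ln(0.042/0.03) = 325.37 W

325.37 W


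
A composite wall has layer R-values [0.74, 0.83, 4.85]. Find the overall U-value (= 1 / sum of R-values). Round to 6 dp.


R_total = 0.74 + 0.83 + 4.85 = 6.42
U = 1/6.42 = 0.155763

0.155763


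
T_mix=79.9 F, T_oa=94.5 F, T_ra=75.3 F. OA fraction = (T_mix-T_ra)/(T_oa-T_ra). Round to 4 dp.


frac = (79.9 - 75.3) / (94.5 - 75.3) = 0.2396

0.2396


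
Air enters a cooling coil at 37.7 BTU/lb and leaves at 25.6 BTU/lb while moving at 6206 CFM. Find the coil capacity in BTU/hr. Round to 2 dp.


Q = 4.5 * 6206 * (37.7 - 25.6) = 337916.70 BTU/hr

337916.70 BTU/hr


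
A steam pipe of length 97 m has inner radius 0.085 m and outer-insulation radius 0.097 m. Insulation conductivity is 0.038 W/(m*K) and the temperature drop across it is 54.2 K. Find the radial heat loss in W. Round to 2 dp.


Q = 2*pi*0.038*97*54.2/ln(0.097/0.085) = 9505.26 W

9505.26 W


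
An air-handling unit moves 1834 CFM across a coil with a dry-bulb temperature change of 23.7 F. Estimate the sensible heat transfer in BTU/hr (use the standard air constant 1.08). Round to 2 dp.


Q = 1.08 * 1834 * 23.7 = 46943.06 BTU/hr

46943.06 BTU/hr


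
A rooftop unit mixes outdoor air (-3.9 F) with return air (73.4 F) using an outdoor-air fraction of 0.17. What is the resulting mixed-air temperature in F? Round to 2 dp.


T_mix = 0.17*(-3.9) + 0.83*73.4 = 60.26 F

60.26 F


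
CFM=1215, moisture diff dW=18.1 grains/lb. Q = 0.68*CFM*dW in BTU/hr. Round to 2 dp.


Q = 0.68 * 1215 * 18.1 = 14954.22 BTU/hr

14954.22 BTU/hr


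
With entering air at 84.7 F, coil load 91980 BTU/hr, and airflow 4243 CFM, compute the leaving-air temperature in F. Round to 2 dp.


dT = 91980/(1.08*4243) = 20.0723
T_leave = 84.7 - 20.0723 = 64.63 F

64.63 F


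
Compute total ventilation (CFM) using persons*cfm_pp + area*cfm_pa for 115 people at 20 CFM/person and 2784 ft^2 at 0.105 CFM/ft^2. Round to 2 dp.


Total = 115*20 + 2784*0.105 = 2592.32 CFM

2592.32 CFM


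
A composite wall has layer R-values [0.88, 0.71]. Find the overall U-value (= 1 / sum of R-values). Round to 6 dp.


R_total = 0.88 + 0.71 = 1.59
U = 1/1.59 = 0.628931

0.628931


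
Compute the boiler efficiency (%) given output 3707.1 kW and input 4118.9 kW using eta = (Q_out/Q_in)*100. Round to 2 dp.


eta = (3707.1/4118.9)*100 = 90.00 %

90.00 %


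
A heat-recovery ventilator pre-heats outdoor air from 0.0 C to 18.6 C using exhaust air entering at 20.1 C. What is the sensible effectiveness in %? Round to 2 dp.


eff = (18.6-0.0)/(20.1-0.0)*100 = 92.54 %

92.54 %


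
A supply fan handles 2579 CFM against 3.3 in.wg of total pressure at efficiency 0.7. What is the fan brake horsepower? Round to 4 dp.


BHP = 2579 * 3.3 / (6356 * 0.7) = 1.9129 hp

1.9129 hp


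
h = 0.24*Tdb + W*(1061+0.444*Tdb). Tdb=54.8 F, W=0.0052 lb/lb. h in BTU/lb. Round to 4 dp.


h = 0.24*54.8 + 0.0052*(1061+0.444*54.8) = 18.7957 BTU/lb

18.7957 BTU/lb


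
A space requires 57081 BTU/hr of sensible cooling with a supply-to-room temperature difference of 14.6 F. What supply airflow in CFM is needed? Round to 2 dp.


CFM = 57081 / (1.08 * 14.6) = 3620.05

3620.05 CFM


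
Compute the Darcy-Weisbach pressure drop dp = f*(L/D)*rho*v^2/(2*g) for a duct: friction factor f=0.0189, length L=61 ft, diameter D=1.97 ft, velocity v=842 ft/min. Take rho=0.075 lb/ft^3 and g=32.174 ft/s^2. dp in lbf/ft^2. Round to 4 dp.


v_fps = 842/60 = 14.0333 ft/s
dp = 0.0189*(61/1.97)*0.075*14.0333^2/(2*32.174) = 0.1343 lbf/ft^2

0.1343 lbf/ft^2


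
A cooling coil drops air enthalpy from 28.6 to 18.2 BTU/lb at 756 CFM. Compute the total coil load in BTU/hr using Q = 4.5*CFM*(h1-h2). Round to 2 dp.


Q = 4.5 * 756 * (28.6 - 18.2) = 35380.80 BTU/hr

35380.80 BTU/hr


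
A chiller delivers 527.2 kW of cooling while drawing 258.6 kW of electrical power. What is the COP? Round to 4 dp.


COP = 527.2 / 258.6 = 2.0387

2.0387


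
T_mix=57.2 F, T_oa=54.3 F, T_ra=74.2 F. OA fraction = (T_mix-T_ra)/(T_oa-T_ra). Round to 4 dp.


frac = (57.2 - 74.2) / (54.3 - 74.2) = 0.8543

0.8543


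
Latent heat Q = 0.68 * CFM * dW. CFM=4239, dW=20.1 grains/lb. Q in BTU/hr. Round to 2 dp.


Q = 0.68 * 4239 * 20.1 = 57938.65 BTU/hr

57938.65 BTU/hr


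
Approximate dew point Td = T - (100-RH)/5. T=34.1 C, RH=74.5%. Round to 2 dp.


Td = 34.1 - (100-74.5)/5 = 29.00 C

29.00 C


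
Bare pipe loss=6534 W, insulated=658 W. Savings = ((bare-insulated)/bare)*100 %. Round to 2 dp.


Savings = ((6534-658)/6534)*100 = 89.93 %

89.93 %


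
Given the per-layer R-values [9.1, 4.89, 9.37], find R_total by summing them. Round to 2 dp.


R_total = 9.1 + 4.89 + 9.37 = 23.36

23.36


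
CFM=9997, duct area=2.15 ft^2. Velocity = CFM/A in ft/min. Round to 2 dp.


V = 9997 / 2.15 = 4649.77 ft/min

4649.77 ft/min


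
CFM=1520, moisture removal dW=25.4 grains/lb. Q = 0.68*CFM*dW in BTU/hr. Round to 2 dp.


Q = 0.68 * 1520 * 25.4 = 26253.44 BTU/hr

26253.44 BTU/hr


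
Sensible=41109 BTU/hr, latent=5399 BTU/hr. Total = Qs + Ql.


Qt = 41109 + 5399 = 46508 BTU/hr

46508 BTU/hr


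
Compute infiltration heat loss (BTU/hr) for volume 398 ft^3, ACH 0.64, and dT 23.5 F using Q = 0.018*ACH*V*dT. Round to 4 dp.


Q = 0.018 * 0.64 * 398 * 23.5 = 107.7466 BTU/hr

107.7466 BTU/hr


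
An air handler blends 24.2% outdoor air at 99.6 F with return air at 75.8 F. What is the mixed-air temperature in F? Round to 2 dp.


T_mix = 75.8 + (24.2/100)*(99.6-75.8) = 81.56 F

81.56 F


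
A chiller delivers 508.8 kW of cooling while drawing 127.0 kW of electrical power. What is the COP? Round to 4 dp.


COP = 508.8 / 127.0 = 4.0063

4.0063


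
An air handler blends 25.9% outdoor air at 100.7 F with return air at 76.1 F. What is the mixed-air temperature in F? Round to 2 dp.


T_mix = 76.1 + (25.9/100)*(100.7-76.1) = 82.47 F

82.47 F


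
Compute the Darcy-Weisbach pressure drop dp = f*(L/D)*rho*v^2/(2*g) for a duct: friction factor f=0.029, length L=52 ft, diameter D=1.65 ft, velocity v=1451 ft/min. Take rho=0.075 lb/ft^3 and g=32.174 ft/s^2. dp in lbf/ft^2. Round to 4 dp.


v_fps = 1451/60 = 24.1833 ft/s
dp = 0.029*(52/1.65)*0.075*24.1833^2/(2*32.174) = 0.6230 lbf/ft^2

0.6230 lbf/ft^2


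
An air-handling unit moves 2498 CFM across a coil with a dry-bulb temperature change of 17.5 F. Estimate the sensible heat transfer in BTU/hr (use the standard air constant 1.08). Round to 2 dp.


Q = 1.08 * 2498 * 17.5 = 47212.20 BTU/hr

47212.20 BTU/hr


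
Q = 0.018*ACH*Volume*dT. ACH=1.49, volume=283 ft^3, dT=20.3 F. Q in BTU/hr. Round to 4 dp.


Q = 0.018 * 1.49 * 283 * 20.3 = 154.0782 BTU/hr

154.0782 BTU/hr


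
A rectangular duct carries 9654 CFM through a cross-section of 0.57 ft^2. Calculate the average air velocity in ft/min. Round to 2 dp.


V = 9654 / 0.57 = 16936.84 ft/min

16936.84 ft/min


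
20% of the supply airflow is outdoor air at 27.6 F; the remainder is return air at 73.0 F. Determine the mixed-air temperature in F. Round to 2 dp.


T_mix = 0.2*27.6 + 0.8*73.0 = 63.92 F

63.92 F


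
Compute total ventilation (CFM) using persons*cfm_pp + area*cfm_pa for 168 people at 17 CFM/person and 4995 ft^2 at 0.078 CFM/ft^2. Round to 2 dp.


Total = 168*17 + 4995*0.078 = 3245.61 CFM

3245.61 CFM


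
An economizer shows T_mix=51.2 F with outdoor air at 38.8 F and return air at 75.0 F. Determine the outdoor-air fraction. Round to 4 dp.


frac = (51.2 - 75.0) / (38.8 - 75.0) = 0.6575

0.6575


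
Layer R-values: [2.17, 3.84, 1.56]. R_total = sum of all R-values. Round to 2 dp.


R_total = 2.17 + 3.84 + 1.56 = 7.57

7.57


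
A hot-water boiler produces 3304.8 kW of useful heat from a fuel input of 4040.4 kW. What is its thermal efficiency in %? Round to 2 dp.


eta = (3304.8/4040.4)*100 = 81.79 %

81.79 %


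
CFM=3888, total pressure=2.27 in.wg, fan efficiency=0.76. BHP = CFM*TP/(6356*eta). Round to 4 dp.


BHP = 3888 * 2.27 / (6356 * 0.76) = 1.8271 hp

1.8271 hp


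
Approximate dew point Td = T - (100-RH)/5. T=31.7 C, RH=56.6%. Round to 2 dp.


Td = 31.7 - (100-56.6)/5 = 23.02 C

23.02 C


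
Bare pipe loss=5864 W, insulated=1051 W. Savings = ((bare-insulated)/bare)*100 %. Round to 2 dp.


Savings = ((5864-1051)/5864)*100 = 82.08 %

82.08 %


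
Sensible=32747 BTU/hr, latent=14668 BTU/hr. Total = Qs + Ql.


Qt = 32747 + 14668 = 47415 BTU/hr

47415 BTU/hr


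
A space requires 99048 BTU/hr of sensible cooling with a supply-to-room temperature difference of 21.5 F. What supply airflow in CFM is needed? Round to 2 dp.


CFM = 99048 / (1.08 * 21.5) = 4265.63

4265.63 CFM


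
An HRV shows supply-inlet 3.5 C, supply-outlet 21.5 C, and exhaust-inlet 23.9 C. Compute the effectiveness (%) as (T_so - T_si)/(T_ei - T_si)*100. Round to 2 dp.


eff = (21.5-3.5)/(23.9-3.5)*100 = 88.24 %

88.24 %


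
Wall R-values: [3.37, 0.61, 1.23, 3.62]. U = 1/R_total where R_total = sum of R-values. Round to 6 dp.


R_total = 3.37 + 0.61 + 1.23 + 3.62 = 8.83
U = 1/8.83 = 0.113250

0.113250


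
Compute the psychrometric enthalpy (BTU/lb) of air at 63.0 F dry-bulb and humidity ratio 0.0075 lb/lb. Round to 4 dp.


h = 0.24*63.0 + 0.0075*(1061+0.444*63.0) = 23.2873 BTU/lb

23.2873 BTU/lb


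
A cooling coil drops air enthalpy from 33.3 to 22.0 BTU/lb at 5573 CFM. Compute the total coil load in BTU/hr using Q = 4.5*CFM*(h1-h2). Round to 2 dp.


Q = 4.5 * 5573 * (33.3 - 22.0) = 283387.05 BTU/hr

283387.05 BTU/hr


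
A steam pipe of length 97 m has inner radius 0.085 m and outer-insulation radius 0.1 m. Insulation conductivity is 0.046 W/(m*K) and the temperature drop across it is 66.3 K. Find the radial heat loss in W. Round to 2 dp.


Q = 2*pi*0.046*97*66.3/ln(0.1/0.085) = 11437.18 W

11437.18 W


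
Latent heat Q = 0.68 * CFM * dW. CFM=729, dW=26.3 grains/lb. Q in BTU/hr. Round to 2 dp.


Q = 0.68 * 729 * 26.3 = 13037.44 BTU/hr

13037.44 BTU/hr


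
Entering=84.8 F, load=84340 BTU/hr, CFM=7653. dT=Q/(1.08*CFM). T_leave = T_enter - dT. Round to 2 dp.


dT = 84340/(1.08*7653) = 10.2042
T_leave = 84.8 - 10.2042 = 74.60 F

74.60 F


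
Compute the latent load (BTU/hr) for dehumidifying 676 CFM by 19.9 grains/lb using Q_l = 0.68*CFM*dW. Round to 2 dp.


Q = 0.68 * 676 * 19.9 = 9147.63 BTU/hr

9147.63 BTU/hr


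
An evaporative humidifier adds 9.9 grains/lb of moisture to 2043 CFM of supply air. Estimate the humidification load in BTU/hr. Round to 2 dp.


Q = 0.68 * 2043 * 9.9 = 13753.48 BTU/hr

13753.48 BTU/hr


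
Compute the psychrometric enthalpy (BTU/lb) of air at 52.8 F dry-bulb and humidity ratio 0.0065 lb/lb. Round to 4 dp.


h = 0.24*52.8 + 0.0065*(1061+0.444*52.8) = 19.7209 BTU/lb

19.7209 BTU/lb


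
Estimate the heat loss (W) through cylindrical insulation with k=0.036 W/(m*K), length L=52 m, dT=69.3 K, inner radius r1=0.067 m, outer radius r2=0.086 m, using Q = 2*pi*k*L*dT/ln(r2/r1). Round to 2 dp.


Q = 2*pi*0.036*52*69.3/ln(0.086/0.067) = 3264.97 W

3264.97 W


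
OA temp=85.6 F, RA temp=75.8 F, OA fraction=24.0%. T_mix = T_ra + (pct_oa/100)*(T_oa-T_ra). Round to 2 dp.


T_mix = 75.8 + (24.0/100)*(85.6-75.8) = 78.15 F

78.15 F
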